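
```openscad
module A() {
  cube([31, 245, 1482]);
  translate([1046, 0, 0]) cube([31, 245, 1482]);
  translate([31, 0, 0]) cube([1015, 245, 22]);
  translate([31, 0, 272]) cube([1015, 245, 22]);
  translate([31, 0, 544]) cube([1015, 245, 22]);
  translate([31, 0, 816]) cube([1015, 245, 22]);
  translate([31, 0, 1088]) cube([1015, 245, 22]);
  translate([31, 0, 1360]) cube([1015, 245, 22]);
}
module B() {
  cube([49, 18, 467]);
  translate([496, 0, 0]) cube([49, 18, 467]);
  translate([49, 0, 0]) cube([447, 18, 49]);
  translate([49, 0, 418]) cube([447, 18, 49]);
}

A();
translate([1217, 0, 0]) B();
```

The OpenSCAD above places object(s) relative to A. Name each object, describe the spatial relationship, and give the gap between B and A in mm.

A is a bookshelf. B is a picture frame. The picture frame is on the floor beside the bookshelf on its +x side. The gap between the picture frame and the bookshelf is 140 mm.

The picture frame's nearest face is 140 mm from the bookshelf's +x face.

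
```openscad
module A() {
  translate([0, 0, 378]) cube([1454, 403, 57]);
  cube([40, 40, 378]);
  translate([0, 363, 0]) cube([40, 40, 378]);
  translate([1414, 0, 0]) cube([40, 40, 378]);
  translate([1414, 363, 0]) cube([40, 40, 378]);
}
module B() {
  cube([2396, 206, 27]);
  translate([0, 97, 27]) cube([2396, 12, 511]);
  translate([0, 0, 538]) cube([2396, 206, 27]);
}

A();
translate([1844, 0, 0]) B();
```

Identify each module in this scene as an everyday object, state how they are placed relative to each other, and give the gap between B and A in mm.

A is a bench. B is an I-beam. The I-beam is on the floor beside the bench on its +x side. The gap between the I-beam and the bench is 390 mm.

The I-beam's nearest face is 390 mm from the bench's +x face.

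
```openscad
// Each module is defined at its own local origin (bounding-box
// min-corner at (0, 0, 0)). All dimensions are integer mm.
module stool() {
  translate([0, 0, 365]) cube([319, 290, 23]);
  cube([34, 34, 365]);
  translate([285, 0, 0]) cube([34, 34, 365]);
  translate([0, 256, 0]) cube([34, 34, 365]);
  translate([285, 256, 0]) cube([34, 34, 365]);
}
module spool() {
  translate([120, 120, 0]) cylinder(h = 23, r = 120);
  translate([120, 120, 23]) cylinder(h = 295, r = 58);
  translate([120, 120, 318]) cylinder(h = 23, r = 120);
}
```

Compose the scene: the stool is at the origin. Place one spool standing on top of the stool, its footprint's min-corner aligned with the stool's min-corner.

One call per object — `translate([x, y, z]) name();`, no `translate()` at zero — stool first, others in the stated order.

stool();
translate([0, 0, 388]) spool();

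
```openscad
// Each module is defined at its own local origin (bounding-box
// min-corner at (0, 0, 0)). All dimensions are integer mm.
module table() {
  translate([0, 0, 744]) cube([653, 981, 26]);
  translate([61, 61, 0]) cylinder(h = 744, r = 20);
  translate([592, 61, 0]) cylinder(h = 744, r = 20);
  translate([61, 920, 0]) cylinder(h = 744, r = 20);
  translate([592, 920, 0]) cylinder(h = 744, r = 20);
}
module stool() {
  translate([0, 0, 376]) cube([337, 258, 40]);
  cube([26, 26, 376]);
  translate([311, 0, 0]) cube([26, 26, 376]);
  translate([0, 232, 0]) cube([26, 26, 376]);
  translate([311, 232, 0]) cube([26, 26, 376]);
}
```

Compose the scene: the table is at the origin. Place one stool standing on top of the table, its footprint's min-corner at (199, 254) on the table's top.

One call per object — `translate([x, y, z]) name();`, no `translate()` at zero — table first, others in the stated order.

table();
translate([199, 254, 770]) stool();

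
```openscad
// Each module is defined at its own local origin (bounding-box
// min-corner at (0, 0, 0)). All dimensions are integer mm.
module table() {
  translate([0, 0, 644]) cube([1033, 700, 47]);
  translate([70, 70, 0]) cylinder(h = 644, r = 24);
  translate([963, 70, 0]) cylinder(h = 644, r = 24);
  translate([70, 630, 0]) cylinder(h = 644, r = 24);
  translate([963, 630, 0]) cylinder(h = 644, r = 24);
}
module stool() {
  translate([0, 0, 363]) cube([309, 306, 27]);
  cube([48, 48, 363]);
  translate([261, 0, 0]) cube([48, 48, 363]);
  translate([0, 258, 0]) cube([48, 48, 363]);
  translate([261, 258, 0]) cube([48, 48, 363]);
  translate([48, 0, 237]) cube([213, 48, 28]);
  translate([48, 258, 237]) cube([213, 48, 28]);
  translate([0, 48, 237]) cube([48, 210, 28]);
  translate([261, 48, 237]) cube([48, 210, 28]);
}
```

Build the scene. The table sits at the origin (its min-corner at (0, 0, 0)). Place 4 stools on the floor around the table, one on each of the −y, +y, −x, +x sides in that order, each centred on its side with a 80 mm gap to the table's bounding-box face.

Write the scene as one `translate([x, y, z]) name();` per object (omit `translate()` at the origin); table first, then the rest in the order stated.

table();
translate([362, -386, 0]) stool();
translate([362, 780, 0]) stool();
translate([-389, 197, 0]) stool();
translate([1113, 197, 0]) stool();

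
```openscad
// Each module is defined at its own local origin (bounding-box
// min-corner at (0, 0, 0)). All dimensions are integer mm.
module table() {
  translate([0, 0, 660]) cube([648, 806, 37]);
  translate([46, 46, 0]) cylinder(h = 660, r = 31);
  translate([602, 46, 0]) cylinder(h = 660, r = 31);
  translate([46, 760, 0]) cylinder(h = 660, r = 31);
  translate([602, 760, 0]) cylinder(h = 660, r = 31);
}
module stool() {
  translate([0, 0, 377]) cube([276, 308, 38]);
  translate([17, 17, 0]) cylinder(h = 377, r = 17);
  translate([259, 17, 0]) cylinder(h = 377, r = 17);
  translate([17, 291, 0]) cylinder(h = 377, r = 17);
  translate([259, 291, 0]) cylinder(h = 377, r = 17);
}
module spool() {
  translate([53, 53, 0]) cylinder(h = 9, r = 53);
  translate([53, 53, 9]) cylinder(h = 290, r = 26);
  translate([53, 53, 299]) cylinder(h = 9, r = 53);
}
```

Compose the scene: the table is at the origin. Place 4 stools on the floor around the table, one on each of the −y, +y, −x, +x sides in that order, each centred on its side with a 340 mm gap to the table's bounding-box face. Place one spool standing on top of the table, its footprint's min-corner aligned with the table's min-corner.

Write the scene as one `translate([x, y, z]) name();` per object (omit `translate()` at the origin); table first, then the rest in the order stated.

table();
translate([186, -648, 0]) stool();
translate([186, 1146, 0]) stool();
translate([-616, 249, 0]) stool();
translate([988, 249, 0]) stool();
translate([0, 0, 697]) spool();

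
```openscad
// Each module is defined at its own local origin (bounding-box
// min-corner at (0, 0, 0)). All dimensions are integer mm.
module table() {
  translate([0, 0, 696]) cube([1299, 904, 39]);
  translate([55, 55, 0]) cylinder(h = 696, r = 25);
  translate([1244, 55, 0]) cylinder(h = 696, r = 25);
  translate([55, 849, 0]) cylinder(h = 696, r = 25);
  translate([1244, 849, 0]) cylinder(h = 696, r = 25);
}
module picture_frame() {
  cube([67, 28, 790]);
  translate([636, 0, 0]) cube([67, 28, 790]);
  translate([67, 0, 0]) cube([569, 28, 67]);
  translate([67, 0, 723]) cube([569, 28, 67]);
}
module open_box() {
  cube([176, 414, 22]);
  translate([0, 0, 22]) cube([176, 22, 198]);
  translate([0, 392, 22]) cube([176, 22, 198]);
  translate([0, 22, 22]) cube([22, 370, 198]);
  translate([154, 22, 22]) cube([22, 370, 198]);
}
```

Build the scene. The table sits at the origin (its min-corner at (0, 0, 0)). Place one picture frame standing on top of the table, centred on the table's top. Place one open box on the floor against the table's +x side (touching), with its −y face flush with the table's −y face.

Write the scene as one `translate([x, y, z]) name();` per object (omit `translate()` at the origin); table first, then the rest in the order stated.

table();
translate([298, 438, 735]) picture_frame();
translate([1299, 0, 0]) open_box();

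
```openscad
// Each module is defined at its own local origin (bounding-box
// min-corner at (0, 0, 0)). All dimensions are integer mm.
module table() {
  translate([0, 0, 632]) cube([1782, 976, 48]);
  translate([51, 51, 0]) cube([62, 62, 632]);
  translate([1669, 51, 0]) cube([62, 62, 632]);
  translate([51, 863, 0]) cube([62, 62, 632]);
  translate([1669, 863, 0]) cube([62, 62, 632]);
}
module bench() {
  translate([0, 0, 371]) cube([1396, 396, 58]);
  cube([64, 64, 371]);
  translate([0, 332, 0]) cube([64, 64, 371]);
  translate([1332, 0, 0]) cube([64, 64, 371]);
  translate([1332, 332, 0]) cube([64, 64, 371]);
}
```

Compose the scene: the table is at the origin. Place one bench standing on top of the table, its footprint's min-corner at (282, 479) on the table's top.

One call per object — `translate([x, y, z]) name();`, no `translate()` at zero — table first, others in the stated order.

table();
translate([282, 479, 680]) bench();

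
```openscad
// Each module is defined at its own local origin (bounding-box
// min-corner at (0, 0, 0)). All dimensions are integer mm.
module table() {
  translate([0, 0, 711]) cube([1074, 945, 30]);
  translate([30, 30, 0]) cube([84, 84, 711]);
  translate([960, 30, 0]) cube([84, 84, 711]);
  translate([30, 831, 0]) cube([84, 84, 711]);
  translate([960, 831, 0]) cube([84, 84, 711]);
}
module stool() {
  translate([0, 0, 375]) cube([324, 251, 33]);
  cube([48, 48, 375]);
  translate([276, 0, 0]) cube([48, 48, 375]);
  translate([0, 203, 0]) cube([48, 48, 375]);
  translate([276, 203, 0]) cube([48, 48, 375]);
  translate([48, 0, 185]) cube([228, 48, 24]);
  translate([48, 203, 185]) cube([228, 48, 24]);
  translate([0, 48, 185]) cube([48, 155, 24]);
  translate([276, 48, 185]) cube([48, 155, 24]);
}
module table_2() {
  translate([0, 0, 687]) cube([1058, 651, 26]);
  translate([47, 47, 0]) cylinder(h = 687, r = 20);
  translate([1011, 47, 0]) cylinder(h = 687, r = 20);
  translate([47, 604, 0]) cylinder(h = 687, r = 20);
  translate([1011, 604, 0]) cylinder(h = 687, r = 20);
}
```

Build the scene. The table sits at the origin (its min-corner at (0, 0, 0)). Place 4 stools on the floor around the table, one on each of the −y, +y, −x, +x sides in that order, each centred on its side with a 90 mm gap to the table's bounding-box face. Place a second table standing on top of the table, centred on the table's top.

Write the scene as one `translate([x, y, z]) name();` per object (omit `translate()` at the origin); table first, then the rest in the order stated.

table();
translate([375, -341, 0]) stool();
translate([375, 1035, 0]) stool();
translate([-414, 347, 0]) stool();
translate([1164, 347, 0]) stool();
translate([8, 147, 741]) table_2();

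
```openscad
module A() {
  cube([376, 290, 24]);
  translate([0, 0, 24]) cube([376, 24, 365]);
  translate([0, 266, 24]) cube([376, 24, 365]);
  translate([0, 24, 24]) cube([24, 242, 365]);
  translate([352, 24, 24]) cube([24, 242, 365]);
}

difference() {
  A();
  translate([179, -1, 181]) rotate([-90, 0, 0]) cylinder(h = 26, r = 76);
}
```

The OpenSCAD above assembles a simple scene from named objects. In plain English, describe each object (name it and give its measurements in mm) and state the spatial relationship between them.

A is an open-topped rectangular box: outside dimensions 376×290×389 mm, with a uniform wall and base thickness of 24 mm. The base is a full 376×290 slab on the floor; four walls sit on top of the base. The front and back walls (the −y and +y sides) span the full width; the two side walls fit between them.

The open box has a circular hole of radius 76 mm through its front wall, centred at (x = 179, z = 181).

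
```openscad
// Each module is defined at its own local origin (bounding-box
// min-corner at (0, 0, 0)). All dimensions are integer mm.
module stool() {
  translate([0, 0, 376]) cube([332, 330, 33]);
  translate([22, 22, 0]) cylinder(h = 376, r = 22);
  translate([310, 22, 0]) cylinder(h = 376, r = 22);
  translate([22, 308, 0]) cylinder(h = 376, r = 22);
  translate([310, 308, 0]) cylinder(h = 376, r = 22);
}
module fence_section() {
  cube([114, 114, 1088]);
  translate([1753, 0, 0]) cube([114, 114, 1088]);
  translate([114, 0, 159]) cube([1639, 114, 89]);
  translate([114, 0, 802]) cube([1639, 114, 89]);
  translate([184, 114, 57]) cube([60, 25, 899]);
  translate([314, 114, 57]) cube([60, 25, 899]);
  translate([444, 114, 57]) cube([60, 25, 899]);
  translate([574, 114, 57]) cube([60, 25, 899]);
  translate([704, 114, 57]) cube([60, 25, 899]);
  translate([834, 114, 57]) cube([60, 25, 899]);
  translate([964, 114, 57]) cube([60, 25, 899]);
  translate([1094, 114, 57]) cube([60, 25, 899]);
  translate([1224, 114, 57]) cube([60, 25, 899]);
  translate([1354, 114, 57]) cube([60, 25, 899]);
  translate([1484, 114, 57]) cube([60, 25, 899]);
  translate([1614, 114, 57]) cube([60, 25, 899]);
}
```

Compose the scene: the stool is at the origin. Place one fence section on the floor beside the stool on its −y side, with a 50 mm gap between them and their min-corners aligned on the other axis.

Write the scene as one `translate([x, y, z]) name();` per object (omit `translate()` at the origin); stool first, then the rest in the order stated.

stool();
translate([0, -189, 0]) fence_section();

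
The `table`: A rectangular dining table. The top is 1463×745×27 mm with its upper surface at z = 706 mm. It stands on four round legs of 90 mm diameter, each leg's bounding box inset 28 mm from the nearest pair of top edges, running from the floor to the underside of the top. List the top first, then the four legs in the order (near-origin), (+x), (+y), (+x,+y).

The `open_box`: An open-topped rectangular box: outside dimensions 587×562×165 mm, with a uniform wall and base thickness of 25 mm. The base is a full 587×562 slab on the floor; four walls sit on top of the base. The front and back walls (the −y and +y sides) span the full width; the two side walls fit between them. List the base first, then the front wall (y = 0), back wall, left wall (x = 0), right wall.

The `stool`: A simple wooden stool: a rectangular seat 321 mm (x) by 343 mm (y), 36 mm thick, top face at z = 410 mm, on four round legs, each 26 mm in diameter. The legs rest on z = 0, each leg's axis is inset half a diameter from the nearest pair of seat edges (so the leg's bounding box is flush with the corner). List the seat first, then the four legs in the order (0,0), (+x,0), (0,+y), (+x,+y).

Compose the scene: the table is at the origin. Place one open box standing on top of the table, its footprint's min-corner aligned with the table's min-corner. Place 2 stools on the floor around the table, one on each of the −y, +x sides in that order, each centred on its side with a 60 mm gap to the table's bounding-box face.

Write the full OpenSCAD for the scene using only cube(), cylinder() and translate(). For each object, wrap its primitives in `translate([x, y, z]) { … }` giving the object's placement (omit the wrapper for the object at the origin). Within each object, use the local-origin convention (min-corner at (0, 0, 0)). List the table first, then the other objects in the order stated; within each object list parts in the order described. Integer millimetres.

translate([0, 0, 679]) cube([1463, 745, 27]);
translate([73, 73, 0]) cylinder(h = 679, r = 45);
translate([1390, 73, 0]) cylinder(h = 679, r = 45);
translate([73, 672, 0]) cylinder(h = 679, r = 45);
translate([1390, 672, 0]) cylinder(h = 679, r = 45);
translate([0, 0, 706]) {
  cube([587, 562, 25]);
  translate([0, 0, 25]) cube([587, 25, 140]);
  translate([0, 537, 25]) cube([587, 25, 140]);
  translate([0, 25, 25]) cube([25, 512, 140]);
  translate([562, 25, 25]) cube([25, 512, 140]);
}
translate([571, -403, 0]) {
  translate([0, 0, 374]) cube([321, 343, 36]);
  translate([13, 13, 0]) cylinder(h = 374, r = 13);
  translate([308, 13, 0]) cylinder(h = 374, r = 13);
  translate([13, 330, 0]) cylinder(h = 374, r = 13);
  translate([308, 330, 0]) cylinder(h = 374, r = 13);
}
translate([1523, 201, 0]) {
  translate([0, 0, 374]) cube([321, 343, 36]);
  translate([13, 13, 0]) cylinder(h = 374, r = 13);
  translate([308, 13, 0]) cylinder(h = 374, r = 13);
  translate([13, 330, 0]) cylinder(h = 374, r = 13);
  translate([308, 330, 0]) cylinder(h = 374, r = 13);
}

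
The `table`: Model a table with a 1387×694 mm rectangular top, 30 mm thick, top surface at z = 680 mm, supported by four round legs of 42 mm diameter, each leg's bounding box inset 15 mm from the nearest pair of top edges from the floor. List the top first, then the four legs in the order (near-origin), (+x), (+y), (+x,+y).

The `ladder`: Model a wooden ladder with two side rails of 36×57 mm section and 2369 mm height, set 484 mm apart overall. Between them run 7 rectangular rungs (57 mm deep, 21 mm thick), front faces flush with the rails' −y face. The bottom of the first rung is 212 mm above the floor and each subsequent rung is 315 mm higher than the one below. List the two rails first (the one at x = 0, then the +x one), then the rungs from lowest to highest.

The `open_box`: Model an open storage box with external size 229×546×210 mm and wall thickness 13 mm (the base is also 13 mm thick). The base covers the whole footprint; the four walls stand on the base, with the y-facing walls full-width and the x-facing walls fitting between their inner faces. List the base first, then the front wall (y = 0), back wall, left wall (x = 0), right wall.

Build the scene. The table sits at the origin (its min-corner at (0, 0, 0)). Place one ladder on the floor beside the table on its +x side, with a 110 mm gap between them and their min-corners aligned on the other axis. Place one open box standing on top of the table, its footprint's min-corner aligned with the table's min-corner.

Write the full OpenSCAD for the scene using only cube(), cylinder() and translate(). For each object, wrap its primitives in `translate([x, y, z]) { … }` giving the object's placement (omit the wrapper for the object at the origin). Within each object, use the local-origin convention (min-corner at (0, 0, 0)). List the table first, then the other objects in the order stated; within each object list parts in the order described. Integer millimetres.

translate([0, 0, 650]) cube([1387, 694, 30]);
translate([36, 36, 0]) cylinder(h = 650, r = 21);
translate([1351, 36, 0]) cylinder(h = 650, r = 21);
translate([36, 658, 0]) cylinder(h = 650, r = 21);
translate([1351, 658, 0]) cylinder(h = 650, r = 21);
translate([1497, 0, 0]) {
  cube([36, 57, 2369]);
  translate([448, 0, 0]) cube([36, 57, 2369]);
  translate([36, 0, 212]) cube([412, 57, 21]);
  translate([36, 0, 527]) cube([412, 57, 21]);
  translate([36, 0, 842]) cube([412, 57, 21]);
  translate([36, 0, 1157]) cube([412, 57, 21]);
  translate([36, 0, 1472]) cube([412, 57, 21]);
  translate([36, 0, 1787]) cube([412, 57, 21]);
  translate([36, 0, 2102]) cube([412, 57, 21]);
}
translate([0, 0, 680]) {
  cube([229, 546, 13]);
  translate([0, 0, 13]) cube([229, 13, 197]);
  translate([0, 533, 13]) cube([229, 13, 197]);
  translate([0, 13, 13]) cube([13, 520, 197]);
  translate([216, 13, 13]) cube([13, 520, 197]);
}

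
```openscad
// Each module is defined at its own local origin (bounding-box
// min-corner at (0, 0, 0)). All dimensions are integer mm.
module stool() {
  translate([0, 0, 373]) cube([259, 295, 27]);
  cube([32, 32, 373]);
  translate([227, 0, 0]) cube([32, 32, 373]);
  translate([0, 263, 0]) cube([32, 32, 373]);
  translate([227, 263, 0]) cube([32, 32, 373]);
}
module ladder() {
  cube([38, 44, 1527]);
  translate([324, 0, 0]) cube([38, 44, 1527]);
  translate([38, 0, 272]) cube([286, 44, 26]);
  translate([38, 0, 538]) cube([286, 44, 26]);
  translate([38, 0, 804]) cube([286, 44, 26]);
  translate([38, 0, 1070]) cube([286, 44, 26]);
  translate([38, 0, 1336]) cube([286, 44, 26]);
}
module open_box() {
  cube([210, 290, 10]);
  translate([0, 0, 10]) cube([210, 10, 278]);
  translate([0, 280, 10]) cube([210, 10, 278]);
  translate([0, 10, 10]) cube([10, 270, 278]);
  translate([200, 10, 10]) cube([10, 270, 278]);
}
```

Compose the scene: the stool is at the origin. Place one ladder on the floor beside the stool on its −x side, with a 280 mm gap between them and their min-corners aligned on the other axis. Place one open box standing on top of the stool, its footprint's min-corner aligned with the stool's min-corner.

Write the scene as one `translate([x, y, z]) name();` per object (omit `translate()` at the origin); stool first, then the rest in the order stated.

stool();
translate([-642, 0, 0]) ladder();
translate([0, 0, 400]) open_box();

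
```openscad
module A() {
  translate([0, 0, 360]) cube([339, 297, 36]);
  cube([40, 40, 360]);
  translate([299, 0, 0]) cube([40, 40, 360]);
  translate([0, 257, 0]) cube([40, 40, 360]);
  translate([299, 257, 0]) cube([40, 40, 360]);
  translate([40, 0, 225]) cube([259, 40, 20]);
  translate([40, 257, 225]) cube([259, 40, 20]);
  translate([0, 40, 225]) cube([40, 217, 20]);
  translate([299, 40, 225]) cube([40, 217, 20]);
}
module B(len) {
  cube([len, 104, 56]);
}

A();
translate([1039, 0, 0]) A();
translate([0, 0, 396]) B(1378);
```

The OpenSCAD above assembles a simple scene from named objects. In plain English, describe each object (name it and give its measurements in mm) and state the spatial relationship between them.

A is a simple wooden stool: a rectangular seat 339 mm (x) by 297 mm (y), 36 mm thick, top face at z = 396 mm, on four square legs, each 40×40 mm in cross-section. The legs rest on z = 0, each flush with a corner of the seat. Four stretchers, 40 mm wide and 20 mm tall, connect adjacent legs with their undersides at z = 225 mm, each running between the inner faces of the legs it joins and aligned with the legs' outer faces on the other axis.

B is a rectangular beam 1378 mm long (x), 104 mm deep (y), 56 mm thick (z).

The beam spans the tops of two stools placed 700 mm apart, resting at z = 396 mm.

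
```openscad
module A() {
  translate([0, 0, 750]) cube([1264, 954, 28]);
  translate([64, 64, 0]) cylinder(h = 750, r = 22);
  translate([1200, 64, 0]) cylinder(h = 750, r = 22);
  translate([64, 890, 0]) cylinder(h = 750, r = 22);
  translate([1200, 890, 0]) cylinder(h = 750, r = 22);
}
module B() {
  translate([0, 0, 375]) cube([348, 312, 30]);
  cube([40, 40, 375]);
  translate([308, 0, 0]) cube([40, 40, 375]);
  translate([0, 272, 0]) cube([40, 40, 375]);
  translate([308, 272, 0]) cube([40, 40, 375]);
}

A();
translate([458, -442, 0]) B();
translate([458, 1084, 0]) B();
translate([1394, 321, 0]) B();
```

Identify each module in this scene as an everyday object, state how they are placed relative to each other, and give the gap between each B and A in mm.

Each stool's nearest face is 130 mm from the table's bounding box.

A is a table. B is a stool. Three stools sit around the table at the −y, +y, +x sides. The gap between each stool and the table is 130 mm.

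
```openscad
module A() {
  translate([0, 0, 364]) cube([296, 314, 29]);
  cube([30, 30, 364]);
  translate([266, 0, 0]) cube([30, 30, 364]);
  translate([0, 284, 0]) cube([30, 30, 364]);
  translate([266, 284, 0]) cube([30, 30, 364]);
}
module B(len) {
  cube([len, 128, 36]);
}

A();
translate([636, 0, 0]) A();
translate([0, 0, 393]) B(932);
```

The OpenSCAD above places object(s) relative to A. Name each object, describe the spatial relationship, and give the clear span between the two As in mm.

A is a stool. B is a beam. A beam spans the tops of two stools. The clear span between the two stools is 340 mm.

Second stool starts at x = 636; first ends at x = 296; clear span = 636 − 296 = 340 mm.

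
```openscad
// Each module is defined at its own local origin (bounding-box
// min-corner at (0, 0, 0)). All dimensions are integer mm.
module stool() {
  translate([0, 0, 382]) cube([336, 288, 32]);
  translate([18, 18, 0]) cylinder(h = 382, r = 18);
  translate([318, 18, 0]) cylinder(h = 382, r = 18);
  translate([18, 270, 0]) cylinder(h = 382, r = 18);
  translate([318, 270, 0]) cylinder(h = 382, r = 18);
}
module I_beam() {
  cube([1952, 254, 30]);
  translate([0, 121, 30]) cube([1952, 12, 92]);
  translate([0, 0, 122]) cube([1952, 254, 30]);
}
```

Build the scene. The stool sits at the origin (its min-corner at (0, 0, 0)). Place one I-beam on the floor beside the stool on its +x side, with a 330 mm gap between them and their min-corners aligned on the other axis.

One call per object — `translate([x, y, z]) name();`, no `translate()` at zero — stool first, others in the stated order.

stool();
translate([666, 0, 0]) I_beam();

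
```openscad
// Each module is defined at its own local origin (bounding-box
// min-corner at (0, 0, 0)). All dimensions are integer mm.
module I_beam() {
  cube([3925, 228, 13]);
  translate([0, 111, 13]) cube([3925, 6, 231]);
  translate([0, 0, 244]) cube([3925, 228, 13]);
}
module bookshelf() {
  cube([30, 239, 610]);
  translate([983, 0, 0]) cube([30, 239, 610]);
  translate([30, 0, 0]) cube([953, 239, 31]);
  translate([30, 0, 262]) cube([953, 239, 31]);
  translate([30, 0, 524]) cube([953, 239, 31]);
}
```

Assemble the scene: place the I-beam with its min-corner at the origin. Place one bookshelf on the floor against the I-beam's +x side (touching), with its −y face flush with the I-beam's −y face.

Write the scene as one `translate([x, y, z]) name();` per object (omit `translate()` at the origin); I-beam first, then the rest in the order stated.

I_beam();
translate([3925, 0, 0]) bookshelf();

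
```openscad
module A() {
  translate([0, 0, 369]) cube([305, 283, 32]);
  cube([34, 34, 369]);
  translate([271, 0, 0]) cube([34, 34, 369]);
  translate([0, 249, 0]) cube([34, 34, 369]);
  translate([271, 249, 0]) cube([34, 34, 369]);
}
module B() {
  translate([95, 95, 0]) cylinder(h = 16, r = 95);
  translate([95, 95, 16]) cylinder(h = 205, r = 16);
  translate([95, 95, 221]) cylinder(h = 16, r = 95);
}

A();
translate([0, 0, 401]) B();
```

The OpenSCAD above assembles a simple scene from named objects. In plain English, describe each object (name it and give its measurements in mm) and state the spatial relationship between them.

A is a four-legged stool. The seat is a 305×283×32 mm slab whose top surface is at z = 401 mm; four square legs, each 34×34 mm in cross-section, run from the floor (z = 0) to the underside of the seat, each flush with a corner of the seat.

B is a spool: two coaxial disc flanges of radius 95 mm and thickness 16 mm, joined by a core cylinder of radius 16 mm and height 205 mm. The lower flange rests on z = 0 and the three cylinders share a vertical axis.

The spool is on top of the stool.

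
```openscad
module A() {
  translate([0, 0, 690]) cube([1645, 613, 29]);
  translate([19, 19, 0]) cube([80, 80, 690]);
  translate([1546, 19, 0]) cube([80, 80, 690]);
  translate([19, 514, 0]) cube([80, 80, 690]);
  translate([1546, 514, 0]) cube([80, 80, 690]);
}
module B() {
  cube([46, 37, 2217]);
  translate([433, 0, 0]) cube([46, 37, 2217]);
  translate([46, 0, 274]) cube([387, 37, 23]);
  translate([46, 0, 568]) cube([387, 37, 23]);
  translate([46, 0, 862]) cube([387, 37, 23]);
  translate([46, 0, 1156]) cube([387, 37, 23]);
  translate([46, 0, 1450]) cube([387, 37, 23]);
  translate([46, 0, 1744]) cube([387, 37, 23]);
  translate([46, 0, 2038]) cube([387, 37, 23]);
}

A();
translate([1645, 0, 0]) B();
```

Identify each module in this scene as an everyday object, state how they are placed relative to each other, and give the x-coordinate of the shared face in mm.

A is a table. B is a ladder. The ladder is against the table's +x side, with their −y faces flush. The x-coordinate of the shared face is 1645 mm.

The table's +x face and the ladder's −x face are both at x = 1645 mm.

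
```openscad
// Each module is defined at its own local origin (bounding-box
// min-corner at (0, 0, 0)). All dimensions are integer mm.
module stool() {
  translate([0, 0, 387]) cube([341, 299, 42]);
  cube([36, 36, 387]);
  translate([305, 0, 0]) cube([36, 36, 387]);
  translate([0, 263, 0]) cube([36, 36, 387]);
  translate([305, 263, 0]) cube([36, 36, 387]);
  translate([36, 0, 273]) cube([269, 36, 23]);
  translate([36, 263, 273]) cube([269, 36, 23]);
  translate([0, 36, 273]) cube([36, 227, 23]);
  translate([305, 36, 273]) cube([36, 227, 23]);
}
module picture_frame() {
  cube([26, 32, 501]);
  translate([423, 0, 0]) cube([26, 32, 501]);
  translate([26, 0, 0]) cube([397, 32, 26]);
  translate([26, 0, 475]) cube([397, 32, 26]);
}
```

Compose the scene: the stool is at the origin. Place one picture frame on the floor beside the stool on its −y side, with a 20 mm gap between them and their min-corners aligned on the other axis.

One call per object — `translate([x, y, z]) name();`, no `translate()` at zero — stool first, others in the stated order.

stool();
translate([0, -52, 0]) picture_frame();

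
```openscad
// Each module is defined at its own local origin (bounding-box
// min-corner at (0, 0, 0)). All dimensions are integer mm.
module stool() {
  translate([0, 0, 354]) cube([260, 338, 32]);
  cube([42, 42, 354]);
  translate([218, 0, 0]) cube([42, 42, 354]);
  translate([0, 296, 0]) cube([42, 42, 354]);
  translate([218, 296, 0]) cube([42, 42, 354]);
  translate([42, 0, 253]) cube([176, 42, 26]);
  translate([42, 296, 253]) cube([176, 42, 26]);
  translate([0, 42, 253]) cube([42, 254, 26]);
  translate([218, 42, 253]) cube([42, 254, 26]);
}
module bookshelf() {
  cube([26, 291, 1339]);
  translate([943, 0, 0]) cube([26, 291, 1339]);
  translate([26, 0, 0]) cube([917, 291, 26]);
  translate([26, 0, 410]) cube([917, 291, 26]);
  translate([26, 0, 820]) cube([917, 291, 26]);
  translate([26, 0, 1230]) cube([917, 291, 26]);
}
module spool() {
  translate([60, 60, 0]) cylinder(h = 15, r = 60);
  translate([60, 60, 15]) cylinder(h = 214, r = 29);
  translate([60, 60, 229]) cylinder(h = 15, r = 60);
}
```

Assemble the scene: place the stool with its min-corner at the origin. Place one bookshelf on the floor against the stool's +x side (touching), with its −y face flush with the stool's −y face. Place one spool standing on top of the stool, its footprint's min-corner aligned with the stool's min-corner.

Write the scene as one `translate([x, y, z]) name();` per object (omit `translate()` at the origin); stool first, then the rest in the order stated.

stool();
translate([260, 0, 0]) bookshelf();
translate([0, 0, 386]) spool();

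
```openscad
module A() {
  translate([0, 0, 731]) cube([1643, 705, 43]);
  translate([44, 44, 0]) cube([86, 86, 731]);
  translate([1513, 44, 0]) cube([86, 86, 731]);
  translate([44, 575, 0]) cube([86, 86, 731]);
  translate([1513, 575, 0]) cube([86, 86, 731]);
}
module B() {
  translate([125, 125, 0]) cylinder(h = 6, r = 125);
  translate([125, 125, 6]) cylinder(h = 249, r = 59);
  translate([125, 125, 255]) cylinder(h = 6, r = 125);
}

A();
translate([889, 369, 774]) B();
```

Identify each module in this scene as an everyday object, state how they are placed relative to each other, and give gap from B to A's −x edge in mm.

A is a table. B is a spool. The spool is on top of the table. The gap from the spool to the table's −x edge is 889 mm.

The spool's min-x is at 889; the table's min-x is 0; gap = 889 mm.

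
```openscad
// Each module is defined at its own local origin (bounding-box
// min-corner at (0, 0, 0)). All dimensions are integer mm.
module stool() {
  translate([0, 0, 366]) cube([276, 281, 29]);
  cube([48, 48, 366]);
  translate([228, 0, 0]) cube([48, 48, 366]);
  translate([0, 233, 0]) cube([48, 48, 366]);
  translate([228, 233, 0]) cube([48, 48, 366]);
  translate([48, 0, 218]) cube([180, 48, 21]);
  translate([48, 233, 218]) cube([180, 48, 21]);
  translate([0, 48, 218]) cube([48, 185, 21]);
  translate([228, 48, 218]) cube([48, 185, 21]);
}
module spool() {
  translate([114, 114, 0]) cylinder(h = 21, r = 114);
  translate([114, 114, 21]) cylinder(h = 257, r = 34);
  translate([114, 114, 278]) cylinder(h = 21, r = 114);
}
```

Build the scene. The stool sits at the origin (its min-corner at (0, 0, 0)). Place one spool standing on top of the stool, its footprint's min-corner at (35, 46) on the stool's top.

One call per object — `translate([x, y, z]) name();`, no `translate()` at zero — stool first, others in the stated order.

stool();
translate([35, 46, 395]) spool();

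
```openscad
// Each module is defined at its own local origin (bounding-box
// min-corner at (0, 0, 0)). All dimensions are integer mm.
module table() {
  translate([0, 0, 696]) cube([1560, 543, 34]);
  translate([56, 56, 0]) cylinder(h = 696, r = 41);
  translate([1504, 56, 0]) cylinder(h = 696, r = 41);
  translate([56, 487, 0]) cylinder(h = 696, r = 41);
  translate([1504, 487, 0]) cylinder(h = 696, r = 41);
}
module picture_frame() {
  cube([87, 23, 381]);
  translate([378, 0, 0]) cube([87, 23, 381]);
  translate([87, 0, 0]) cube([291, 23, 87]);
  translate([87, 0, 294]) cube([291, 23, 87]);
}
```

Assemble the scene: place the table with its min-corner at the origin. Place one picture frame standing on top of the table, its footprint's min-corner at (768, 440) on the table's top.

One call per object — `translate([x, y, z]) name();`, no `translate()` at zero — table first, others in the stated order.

table();
translate([768, 440, 730]) picture_frame();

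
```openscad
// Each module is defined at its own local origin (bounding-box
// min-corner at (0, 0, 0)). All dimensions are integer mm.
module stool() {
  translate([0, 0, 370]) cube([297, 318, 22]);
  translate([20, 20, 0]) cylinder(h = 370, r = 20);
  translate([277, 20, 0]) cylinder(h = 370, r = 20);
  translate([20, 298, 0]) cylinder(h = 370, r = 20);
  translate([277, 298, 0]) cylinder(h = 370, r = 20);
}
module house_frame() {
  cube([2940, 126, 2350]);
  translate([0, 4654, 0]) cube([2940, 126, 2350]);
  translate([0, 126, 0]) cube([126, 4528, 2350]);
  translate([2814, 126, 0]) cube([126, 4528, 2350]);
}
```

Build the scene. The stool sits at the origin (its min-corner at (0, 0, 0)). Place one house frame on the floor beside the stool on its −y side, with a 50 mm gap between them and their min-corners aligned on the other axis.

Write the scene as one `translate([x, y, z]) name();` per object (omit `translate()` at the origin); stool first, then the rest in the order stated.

stool();
translate([0, -4830, 0]) house_frame();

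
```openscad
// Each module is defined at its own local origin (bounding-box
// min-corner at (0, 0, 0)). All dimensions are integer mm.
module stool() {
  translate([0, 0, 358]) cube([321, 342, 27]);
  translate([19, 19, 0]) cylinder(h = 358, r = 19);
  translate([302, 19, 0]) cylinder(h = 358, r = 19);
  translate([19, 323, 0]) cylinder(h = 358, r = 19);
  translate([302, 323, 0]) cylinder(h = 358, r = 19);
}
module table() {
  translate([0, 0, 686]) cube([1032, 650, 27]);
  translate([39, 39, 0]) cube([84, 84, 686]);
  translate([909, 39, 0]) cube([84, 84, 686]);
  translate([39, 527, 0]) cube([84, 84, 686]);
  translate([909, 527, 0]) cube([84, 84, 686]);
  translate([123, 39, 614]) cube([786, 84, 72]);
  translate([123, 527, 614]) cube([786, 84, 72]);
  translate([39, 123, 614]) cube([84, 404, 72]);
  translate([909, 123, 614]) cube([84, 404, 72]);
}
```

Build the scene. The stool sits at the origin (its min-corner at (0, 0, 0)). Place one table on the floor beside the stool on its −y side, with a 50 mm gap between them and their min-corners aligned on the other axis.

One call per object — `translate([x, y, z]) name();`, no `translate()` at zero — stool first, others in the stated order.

stool();
translate([0, -700, 0]) table();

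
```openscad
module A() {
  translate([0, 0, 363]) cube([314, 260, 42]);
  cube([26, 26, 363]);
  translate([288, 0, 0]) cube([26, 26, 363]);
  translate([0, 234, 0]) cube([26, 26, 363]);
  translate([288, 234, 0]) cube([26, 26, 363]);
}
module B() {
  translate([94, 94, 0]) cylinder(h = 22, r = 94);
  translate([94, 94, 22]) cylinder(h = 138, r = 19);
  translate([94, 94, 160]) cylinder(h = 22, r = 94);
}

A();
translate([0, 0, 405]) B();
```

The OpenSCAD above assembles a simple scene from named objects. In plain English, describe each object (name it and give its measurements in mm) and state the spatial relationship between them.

A is a four-legged stool. The seat is a 314×260×42 mm slab whose top surface is at z = 405 mm; four square legs, each 26×26 mm in cross-section, run from the floor (z = 0) to the underside of the seat, each flush with a corner of the seat.

B is a spool: two coaxial disc flanges of radius 94 mm and thickness 22 mm, joined by a core cylinder of radius 19 mm and height 138 mm. The lower flange rests on z = 0 and the three cylinders share a vertical axis.

The spool is on top of the stool.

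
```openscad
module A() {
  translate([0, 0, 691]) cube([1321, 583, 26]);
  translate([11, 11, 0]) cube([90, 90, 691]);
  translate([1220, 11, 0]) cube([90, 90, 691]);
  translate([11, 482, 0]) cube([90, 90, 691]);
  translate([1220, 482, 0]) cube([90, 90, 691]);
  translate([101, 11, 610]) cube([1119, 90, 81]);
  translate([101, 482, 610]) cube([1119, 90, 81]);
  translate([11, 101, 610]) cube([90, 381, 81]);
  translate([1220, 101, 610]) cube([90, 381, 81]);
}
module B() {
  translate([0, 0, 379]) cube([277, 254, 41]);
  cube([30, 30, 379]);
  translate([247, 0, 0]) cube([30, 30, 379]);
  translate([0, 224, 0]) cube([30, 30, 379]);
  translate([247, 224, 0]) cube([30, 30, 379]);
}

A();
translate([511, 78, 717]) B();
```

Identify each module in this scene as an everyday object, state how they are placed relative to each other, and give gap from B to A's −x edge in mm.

A is a table. B is a stool. The stool is on top of the table. The gap from the stool to the table's −x edge is 511 mm.

The stool's min-x is at 511; the table's min-x is 0; gap = 511 mm.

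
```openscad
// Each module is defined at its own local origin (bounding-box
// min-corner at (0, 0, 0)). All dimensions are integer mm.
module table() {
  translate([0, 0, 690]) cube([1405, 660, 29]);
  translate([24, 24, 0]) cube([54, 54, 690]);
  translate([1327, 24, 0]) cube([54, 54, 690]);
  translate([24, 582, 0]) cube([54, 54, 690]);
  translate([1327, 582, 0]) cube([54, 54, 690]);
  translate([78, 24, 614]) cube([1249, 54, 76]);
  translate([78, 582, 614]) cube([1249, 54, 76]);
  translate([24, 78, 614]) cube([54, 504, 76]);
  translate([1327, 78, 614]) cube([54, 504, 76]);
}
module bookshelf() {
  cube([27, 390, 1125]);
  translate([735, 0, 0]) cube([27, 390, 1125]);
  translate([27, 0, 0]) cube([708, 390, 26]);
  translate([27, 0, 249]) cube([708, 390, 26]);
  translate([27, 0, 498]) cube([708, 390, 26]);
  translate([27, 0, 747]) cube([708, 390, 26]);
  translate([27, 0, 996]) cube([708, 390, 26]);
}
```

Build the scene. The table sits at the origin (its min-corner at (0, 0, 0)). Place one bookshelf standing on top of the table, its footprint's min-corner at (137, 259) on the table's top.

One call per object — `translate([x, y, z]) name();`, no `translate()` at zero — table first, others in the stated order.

table();
translate([137, 259, 719]) bookshelf();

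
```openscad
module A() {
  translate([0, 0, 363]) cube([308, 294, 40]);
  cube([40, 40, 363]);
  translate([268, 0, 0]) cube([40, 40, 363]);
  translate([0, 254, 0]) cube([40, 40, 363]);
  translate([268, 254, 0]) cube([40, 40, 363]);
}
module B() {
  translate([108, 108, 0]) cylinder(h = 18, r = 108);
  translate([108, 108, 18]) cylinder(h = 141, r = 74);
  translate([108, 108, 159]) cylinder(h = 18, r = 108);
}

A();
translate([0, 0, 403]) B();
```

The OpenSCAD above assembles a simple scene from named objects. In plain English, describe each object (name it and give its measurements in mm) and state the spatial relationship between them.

A is a simple wooden stool: a rectangular seat 308 mm (x) by 294 mm (y), 40 mm thick, top face at z = 403 mm, on four square legs, each 40×40 mm in cross-section. The legs rest on z = 0, each flush with a corner of the seat.

B is a spool: two coaxial disc flanges of radius 108 mm and thickness 18 mm, joined by a core cylinder of radius 74 mm and height 141 mm. The lower flange rests on z = 0 and the three cylinders share a vertical axis.

The spool is on top of the stool.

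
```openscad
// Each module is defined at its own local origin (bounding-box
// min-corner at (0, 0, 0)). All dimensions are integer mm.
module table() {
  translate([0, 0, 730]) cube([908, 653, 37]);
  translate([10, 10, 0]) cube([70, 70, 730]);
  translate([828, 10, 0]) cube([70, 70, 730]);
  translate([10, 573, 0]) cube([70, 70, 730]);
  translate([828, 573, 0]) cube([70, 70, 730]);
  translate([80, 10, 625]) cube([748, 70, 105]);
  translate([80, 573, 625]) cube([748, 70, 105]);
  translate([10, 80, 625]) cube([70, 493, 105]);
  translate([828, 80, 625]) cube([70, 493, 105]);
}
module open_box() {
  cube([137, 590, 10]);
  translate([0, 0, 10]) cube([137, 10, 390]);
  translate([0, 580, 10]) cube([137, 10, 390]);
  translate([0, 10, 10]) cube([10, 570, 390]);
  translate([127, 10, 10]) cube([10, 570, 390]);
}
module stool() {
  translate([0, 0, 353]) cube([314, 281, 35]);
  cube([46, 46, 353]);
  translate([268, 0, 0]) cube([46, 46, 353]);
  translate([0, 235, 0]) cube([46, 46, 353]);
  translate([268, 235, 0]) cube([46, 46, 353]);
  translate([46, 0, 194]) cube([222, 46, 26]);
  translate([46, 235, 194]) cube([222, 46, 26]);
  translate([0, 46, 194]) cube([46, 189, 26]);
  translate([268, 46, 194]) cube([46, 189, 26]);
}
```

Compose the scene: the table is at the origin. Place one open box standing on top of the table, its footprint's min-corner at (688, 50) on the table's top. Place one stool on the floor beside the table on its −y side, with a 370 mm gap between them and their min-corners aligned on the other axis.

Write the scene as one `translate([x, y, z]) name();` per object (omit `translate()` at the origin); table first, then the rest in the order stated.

table();
translate([688, 50, 767]) open_box();
translate([0, -651, 0]) stool();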